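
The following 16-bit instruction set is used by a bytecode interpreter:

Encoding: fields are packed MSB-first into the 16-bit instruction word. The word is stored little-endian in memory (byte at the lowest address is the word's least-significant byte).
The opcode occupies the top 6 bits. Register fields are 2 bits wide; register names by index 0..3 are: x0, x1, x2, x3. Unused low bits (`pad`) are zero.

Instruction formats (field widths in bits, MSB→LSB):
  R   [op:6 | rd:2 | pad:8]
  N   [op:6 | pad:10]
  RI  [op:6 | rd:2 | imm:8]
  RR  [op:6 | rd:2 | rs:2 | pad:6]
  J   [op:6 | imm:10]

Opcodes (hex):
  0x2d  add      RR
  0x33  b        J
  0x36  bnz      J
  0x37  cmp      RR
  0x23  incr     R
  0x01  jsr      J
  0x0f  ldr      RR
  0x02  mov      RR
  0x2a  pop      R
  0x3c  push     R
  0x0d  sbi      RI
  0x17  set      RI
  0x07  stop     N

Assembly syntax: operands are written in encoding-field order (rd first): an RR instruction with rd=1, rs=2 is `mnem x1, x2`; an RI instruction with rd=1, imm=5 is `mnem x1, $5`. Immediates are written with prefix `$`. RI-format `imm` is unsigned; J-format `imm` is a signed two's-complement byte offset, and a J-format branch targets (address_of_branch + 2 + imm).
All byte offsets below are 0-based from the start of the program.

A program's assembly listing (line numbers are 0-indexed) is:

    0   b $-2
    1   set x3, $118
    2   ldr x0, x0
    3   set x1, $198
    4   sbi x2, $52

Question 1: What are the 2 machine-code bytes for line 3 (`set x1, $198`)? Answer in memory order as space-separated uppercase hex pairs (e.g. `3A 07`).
3. set fields op=0x17:6|rd=1:2|imm=198:8 → word 5dc6h → c6 5d

C6 5D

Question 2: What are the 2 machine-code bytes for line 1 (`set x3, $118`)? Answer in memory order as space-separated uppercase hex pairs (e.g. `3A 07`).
line 1 (set): pack op=0x17:6|rd=3:2|imm=118:8 = 0x5f76; little→ 76 5f

76 5F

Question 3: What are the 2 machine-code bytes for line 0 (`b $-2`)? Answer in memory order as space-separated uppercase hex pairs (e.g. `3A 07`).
FE CF

L0: b op=0x33:6|imm=-2:10 ⇒ 0xcffe ⇒ little fe cf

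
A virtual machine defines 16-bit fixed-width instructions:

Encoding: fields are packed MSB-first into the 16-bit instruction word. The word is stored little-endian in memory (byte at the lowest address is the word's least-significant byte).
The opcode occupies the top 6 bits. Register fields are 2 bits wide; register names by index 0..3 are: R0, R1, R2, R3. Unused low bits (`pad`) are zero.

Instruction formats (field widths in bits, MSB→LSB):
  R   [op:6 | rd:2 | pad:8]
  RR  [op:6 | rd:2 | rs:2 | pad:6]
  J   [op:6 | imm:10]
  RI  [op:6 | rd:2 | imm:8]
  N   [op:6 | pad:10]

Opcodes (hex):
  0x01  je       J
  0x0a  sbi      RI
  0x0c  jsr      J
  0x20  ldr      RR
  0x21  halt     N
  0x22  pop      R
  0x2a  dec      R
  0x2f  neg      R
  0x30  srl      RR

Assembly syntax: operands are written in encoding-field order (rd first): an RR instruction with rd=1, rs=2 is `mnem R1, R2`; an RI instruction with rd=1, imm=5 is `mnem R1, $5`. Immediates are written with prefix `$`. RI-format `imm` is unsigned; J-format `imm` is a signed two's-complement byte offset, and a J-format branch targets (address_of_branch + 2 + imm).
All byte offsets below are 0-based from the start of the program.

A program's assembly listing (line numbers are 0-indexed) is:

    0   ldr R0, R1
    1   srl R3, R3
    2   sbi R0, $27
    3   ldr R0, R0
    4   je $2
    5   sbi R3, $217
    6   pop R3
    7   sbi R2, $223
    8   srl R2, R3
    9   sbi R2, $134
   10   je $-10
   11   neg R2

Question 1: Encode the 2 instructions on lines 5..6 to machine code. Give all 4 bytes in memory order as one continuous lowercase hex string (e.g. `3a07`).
d92b008b

L5: sbi op=0xa:6|rd=3:2|imm=217:8 ⇒ 0x2bd9 ⇒ little d9 2b
L6: pop op=0x22:6|rd=3:2|pad=0:8 ⇒ 0x8b00 ⇒ little 00 8b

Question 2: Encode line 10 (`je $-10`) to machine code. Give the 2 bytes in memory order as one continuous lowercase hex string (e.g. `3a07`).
10. je fields op=0x1:6|imm=-10:10 → word 07f6h → f6 07

f607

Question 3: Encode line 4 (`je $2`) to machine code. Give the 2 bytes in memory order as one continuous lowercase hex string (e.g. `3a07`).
0204

L4: je op=0x1:6|imm=2:10 ⇒ 0x0402 ⇒ little 02 04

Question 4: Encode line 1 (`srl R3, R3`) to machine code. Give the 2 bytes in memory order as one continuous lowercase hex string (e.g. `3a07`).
c0c3

L1: srl op=0x30:6|rd=3:2|rs=3:2|pad=0:6 ⇒ 0xc3c0 ⇒ little c0 c3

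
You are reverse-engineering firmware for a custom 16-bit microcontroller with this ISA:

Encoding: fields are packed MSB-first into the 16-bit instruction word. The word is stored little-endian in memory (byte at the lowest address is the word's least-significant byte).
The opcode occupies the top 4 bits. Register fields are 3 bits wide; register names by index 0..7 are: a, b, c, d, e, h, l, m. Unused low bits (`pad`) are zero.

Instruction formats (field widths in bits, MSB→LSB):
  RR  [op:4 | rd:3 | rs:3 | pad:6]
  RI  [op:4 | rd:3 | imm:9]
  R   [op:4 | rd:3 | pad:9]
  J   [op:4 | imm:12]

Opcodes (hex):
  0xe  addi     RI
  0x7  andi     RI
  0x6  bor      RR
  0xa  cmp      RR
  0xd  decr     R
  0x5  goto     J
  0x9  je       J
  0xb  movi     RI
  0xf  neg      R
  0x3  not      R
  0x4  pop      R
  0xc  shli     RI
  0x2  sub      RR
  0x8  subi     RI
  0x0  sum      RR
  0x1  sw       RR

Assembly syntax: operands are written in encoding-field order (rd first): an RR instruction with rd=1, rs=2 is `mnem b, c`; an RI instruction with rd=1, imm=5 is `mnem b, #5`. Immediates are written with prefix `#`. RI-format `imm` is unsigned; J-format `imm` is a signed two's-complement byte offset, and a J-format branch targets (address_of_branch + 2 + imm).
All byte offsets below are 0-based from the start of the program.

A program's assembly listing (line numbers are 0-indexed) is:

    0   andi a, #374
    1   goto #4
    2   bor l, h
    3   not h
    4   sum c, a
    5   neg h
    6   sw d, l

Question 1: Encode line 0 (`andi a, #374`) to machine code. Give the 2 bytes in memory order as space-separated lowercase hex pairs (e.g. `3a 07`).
76 71

L0: andi op=0x7:4|rd=0:3|imm=374:9 ⇒ 0x7176 ⇒ little 76 71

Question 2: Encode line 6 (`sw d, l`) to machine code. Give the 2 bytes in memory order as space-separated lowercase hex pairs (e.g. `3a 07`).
80 17

line 6 (sw): pack op=0x1:4|rd=3:3|rs=6:3|pad=0:6 = 0x1780; little→ 80 17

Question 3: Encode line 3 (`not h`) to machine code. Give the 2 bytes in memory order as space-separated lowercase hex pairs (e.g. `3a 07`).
line 3 (not): pack op=0x3:4|rd=5:3|pad=0:9 = 0x3a00; little→ 00 3a

00 3a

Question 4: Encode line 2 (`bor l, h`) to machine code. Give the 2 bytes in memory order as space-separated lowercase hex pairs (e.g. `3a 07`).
40 6d

L2: bor op=0x6:4|rd=6:3|rs=5:3|pad=0:6 ⇒ 0x6d40 ⇒ little 40 6d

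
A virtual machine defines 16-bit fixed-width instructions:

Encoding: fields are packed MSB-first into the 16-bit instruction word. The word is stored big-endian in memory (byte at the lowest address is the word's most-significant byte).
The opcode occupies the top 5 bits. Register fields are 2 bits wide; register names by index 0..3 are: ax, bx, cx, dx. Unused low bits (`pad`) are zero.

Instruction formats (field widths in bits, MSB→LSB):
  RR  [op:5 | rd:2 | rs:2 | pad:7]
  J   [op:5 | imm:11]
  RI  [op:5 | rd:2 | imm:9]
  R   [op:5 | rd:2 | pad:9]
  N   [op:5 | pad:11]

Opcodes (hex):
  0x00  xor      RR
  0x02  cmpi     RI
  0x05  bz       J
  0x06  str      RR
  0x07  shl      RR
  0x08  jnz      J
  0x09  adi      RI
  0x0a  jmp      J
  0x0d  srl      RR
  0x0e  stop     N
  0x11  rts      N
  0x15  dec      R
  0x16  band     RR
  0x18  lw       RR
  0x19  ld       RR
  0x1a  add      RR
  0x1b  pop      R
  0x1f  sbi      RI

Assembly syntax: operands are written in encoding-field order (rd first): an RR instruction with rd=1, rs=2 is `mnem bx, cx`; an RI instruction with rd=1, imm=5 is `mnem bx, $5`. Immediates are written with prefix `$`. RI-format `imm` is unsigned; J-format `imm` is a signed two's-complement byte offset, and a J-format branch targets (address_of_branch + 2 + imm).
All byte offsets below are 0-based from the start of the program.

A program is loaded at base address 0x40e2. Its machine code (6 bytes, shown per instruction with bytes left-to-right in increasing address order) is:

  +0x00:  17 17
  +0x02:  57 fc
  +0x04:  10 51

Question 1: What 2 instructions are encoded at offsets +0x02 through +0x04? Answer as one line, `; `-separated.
jmp $-4; cmpi ax, $81

[02] 57 fc → 0x57fc
  opcode bits[15:11]=0xa: jmp/J
  imm: (w>>0)&0x7ff=0x7fc (s11→-4) → $-4
[04] 10 51 → 0x1051
  opcode bits[15:11]=0x2: cmpi/RI
  rd: (w>>9)&0x3=0x0 → ax
  imm: (w>>0)&0x1ff=0x51 → $81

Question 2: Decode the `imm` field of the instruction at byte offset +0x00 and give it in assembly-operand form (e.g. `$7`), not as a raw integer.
$279

@+00  big-endian(17 17) = 0x1717
  top 5b → 0x2 → cmpi [RI]
  rd@[10:9]=0x3 ⇒ dx
  imm@[8:0]=0x117 ⇒ $279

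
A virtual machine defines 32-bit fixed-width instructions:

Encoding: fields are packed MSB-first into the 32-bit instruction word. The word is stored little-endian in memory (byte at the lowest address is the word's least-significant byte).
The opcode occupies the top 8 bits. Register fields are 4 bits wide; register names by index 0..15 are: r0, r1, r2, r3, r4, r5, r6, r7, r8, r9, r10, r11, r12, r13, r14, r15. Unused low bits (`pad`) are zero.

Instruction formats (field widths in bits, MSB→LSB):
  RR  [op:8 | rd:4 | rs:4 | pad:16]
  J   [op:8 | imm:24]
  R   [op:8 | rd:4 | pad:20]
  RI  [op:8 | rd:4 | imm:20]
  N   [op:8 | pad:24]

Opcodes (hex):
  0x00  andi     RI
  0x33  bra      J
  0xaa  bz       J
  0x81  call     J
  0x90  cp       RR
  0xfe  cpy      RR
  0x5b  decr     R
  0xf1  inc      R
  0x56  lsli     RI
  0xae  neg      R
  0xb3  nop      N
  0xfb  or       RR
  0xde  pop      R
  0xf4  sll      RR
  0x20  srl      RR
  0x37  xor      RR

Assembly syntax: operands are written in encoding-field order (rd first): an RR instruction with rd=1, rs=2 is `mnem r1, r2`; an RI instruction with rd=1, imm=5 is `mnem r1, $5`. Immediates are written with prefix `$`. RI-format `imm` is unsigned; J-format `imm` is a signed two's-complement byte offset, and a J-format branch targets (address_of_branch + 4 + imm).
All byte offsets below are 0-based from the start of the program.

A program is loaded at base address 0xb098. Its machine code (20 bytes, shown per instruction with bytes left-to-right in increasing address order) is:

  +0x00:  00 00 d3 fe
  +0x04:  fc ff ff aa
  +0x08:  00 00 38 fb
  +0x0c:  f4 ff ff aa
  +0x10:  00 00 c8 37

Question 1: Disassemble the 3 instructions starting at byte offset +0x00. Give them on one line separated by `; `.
off 0x00: read 00 00 d3 fe as little → 0xfed30000
  top 8b → 0xfe → cpy [RR]
  [23:20] rd=13 = r13
  [19:16] rs=3 = r3
off 0x04: read fc ff ff aa as little → 0xaafffffc
  top 8b → 0xaa → bz [J]
  [23:0] imm=16777212 (s24→-4) = $-4
off 0x08: read 00 00 38 fb as little → 0xfb380000
  top 8b → 0xfb → or [RR]
  [23:20] rd=3 = r3
  [19:16] rs=8 = r8

cpy r13, r3; bz $-4; or r3, r8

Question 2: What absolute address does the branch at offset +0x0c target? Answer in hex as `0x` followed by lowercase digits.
[0c] f4 ff ff aa → 0xaafffff4
  top 8b → 0xaa → bz [J]
  imm@[23:0]=0xfffff4 (s24→-12) ⇒ $-12
  target = base 0xb098 + off 0x0c + 4 + imm -12 = 0xb09c

0xb09c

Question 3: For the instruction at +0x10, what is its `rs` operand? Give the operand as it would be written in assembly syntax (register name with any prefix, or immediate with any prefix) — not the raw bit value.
r8

@+10  little-endian(00 00 c8 37) = 0x37c80000
  op=0x37c80000>>24=0x37 ⇒ xor (RR)
  rd: (w>>20)&0xf=0xc → r12
  rs: (w>>16)&0xf=0x8 → r8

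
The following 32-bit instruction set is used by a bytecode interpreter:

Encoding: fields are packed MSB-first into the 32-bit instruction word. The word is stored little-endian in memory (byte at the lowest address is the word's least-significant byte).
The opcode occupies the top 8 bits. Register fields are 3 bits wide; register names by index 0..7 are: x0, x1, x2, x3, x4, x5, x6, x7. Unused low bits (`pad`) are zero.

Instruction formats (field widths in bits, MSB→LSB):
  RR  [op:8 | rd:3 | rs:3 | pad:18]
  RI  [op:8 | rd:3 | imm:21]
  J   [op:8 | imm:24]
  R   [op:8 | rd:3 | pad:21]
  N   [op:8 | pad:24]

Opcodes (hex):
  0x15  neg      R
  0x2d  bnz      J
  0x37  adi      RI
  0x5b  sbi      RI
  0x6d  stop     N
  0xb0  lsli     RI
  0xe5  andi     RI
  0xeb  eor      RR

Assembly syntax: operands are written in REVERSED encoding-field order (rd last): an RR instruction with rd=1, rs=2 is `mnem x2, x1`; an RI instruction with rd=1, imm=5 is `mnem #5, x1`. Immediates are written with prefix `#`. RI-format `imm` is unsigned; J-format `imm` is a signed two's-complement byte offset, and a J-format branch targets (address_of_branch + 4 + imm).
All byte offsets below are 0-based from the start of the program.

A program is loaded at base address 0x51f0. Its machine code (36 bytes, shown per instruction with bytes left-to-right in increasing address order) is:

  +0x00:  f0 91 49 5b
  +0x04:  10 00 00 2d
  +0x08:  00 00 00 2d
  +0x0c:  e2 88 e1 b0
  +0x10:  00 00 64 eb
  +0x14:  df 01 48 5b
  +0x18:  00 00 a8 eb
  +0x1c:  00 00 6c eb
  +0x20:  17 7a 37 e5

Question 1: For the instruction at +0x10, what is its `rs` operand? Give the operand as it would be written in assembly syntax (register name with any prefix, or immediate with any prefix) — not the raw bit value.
@+10  little-endian(00 00 64 eb) = 0xeb640000
  top 8b → 0xeb → eor [RR]
  [23:21] rd=3 = x3
  [20:18] rs=1 = x1

x1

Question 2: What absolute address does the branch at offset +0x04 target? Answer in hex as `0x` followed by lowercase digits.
[04] 10 00 00 2d → 0x2d000010
  opcode bits[31:24]=0x2d: bnz/J
  [23:0] imm=16 = #16
  target = base 0x51f0 + off 0x04 + 4 + imm 16 = 0x5208

0x5208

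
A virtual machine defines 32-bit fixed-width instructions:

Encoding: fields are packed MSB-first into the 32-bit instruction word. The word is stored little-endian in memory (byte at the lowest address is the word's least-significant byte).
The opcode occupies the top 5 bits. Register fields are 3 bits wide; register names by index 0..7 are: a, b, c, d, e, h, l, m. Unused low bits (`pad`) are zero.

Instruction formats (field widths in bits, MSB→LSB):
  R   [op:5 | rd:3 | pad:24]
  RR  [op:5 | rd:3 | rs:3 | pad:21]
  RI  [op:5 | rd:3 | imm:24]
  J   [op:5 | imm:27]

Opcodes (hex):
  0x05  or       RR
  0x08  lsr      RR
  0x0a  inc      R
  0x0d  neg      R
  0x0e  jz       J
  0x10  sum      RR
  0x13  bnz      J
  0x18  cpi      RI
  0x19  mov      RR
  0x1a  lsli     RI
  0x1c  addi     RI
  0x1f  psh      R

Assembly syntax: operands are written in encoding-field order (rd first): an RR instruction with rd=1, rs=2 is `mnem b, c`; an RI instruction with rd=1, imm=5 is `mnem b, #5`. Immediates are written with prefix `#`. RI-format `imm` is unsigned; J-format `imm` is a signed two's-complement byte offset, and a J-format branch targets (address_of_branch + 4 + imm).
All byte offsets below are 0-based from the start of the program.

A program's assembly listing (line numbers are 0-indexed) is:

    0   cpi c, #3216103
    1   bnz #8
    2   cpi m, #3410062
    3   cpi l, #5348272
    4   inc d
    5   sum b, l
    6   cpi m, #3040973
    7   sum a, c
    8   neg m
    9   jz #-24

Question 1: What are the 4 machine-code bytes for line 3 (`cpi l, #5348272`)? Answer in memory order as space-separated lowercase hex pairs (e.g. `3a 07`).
L3: cpi op=0x18:5|rd=6:3|imm=5348272:24 ⇒ 0xc6519bb0 ⇒ little b0 9b 51 c6

b0 9b 51 c6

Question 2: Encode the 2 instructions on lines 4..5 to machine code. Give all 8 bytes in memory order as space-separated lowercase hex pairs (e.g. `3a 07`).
line 4 (inc): pack op=0xa:5|rd=3:3|pad=0:24 = 0x53000000; little→ 00 00 00 53
line 5 (sum): pack op=0x10:5|rd=1:3|rs=6:3|pad=0:21 = 0x81c00000; little→ 00 00 c0 81

00 00 00 53 00 00 c0 81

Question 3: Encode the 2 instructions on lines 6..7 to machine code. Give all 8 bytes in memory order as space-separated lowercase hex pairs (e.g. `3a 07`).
cd 66 2e c7 00 00 40 80

line 6 (cpi): pack op=0x18:5|rd=7:3|imm=3040973:24 = 0xc72e66cd; little→ cd 66 2e c7
line 7 (sum): pack op=0x10:5|rd=0:3|rs=2:3|pad=0:21 = 0x80400000; little→ 00 00 40 80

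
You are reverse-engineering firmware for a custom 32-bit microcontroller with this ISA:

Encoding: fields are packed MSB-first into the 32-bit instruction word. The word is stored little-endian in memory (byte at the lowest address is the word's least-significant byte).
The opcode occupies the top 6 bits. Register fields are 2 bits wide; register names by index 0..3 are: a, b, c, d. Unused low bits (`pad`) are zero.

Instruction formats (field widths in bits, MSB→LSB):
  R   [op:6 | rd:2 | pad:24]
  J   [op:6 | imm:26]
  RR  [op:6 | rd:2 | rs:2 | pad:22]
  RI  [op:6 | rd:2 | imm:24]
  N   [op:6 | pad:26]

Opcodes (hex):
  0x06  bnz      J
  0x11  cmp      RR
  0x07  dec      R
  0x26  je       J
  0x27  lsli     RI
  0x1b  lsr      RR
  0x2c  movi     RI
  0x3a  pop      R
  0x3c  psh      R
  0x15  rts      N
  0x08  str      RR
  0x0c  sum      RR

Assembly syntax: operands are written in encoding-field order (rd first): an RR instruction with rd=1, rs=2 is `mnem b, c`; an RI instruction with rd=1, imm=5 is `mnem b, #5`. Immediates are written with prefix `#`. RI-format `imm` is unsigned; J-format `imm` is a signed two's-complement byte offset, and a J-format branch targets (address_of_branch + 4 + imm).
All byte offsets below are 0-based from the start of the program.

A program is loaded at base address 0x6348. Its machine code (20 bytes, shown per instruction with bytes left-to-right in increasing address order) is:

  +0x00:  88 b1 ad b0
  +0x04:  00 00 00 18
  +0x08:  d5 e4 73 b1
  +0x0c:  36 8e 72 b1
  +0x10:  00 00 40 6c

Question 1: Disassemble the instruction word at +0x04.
bnz #0

+0x04: 00 00 00 18 ⇒ word 0x18000000 (little)
  top 6b → 0x6 → bnz [J]
  [25:0] imm=0 = #0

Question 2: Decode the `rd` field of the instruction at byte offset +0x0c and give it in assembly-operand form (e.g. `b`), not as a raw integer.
b

[0c] 36 8e 72 b1 → 0xb1728e36
  opcode bits[31:26]=0x2c: movi/RI
  rd: (w>>24)&0x3=0x1 → b
  imm: (w>>0)&0xffffff=0x728e36 → #7507510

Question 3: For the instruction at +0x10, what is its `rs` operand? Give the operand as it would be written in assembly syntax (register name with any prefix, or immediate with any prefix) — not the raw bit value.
b

off 0x10: read 00 00 40 6c as little → 0x6c400000
  opcode bits[31:26]=0x1b: lsr/RR
  rd: (w>>24)&0x3=0x0 → a
  rs: (w>>22)&0x3=0x1 → b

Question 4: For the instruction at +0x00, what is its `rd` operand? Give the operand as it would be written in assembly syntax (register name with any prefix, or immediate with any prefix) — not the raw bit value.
@+00  little-endian(88 b1 ad b0) = 0xb0adb188
  op=0xb0adb188>>26=0x2c ⇒ movi (RI)
  rd: (w>>24)&0x3=0x0 → a
  imm: (w>>0)&0xffffff=0xadb188 → #11383176

a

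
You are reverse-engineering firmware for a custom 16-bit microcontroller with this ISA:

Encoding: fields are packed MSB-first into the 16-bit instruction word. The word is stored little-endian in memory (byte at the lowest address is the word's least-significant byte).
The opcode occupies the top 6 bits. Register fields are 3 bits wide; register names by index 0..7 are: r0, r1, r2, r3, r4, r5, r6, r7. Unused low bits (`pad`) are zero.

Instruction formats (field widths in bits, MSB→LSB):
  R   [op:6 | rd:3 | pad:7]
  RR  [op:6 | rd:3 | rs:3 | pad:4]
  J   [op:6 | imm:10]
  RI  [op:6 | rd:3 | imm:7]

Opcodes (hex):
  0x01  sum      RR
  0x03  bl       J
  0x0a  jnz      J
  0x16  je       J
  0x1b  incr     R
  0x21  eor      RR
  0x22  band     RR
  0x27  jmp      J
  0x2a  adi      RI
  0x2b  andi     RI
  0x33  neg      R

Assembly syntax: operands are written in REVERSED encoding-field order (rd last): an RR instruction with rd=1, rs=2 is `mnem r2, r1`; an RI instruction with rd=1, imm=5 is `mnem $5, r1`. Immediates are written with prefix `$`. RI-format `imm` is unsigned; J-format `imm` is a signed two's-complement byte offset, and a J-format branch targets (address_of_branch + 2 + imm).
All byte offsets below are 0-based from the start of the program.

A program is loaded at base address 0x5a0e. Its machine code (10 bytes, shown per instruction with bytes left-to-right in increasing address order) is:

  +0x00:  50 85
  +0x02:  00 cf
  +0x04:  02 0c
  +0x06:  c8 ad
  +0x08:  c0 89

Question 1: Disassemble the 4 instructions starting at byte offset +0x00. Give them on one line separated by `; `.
eor r5, r2; neg r6; bl $2; andi $72, r3

off 0x00: read 50 85 as little → 0x8550
  op=0x8550>>10=0x21 ⇒ eor (RR)
  rd@[9:7]=0x2 ⇒ r2
  rs@[6:4]=0x5 ⇒ r5
off 0x02: read 00 cf as little → 0xcf00
  op=0xcf00>>10=0x33 ⇒ neg (R)
  rd@[9:7]=0x6 ⇒ r6
off 0x04: read 02 0c as little → 0x0c02
  op=0x0c02>>10=0x3 ⇒ bl (J)
  imm@[9:0]=0x2 ⇒ $2
off 0x06: read c8 ad as little → 0xadc8
  op=0xadc8>>10=0x2b ⇒ andi (RI)
  rd@[9:7]=0x3 ⇒ r3
  imm@[6:0]=0x48 ⇒ $72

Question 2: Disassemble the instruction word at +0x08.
[08] c0 89 → 0x89c0
  opcode bits[15:10]=0x22: band/RR
  rd@[9:7]=0x3 ⇒ r3
  rs@[6:4]=0x4 ⇒ r4

band r4, r3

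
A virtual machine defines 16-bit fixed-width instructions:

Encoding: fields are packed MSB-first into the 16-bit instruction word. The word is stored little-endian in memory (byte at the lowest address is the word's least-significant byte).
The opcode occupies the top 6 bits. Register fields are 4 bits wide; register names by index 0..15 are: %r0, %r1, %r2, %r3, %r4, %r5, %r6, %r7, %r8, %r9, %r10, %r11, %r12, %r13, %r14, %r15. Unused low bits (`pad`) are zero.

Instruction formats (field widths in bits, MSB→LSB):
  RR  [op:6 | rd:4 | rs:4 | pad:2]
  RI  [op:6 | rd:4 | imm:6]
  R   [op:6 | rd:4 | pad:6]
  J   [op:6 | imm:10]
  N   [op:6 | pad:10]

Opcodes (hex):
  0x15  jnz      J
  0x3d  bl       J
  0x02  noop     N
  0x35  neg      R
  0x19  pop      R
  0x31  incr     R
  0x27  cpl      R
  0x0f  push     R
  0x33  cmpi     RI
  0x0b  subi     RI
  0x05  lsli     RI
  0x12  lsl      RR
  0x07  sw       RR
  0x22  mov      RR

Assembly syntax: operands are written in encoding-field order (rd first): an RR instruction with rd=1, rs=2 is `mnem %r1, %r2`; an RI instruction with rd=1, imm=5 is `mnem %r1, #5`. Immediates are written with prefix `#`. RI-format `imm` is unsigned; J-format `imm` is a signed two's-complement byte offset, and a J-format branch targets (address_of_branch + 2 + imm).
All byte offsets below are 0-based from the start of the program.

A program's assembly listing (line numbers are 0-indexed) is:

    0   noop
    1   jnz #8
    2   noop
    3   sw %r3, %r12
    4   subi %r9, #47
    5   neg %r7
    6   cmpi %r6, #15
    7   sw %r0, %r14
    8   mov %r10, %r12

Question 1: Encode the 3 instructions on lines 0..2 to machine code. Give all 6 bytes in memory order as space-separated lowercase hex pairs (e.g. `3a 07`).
0. noop fields op=0x2:6|pad=0:10 → word 0800h → 00 08
1. jnz fields op=0x15:6|imm=8:10 → word 5408h → 08 54
2. noop fields op=0x2:6|pad=0:10 → word 0800h → 00 08

00 08 08 54 00 08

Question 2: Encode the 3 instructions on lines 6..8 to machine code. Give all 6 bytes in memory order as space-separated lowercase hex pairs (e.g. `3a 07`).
8f cd 38 1c b0 8a

6. cmpi fields op=0x33:6|rd=6:4|imm=15:6 → word cd8fh → 8f cd
7. sw fields op=0x7:6|rd=0:4|rs=14:4|pad=0:2 → word 1c38h → 38 1c
8. mov fields op=0x22:6|rd=10:4|rs=12:4|pad=0:2 → word 8ab0h → b0 8a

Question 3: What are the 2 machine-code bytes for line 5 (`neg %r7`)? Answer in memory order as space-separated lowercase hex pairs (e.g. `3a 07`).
c0 d5

L5: neg op=0x35:6|rd=7:4|pad=0:6 ⇒ 0xd5c0 ⇒ little c0 d5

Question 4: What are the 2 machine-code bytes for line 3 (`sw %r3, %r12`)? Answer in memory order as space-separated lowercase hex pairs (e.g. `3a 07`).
3. sw fields op=0x7:6|rd=3:4|rs=12:4|pad=0:2 → word 1cf0h → f0 1c

f0 1c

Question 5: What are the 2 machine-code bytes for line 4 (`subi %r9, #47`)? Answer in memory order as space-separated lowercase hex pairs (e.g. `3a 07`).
L4: subi op=0xb:6|rd=9:4|imm=47:6 ⇒ 0x2e6f ⇒ little 6f 2e

6f 2e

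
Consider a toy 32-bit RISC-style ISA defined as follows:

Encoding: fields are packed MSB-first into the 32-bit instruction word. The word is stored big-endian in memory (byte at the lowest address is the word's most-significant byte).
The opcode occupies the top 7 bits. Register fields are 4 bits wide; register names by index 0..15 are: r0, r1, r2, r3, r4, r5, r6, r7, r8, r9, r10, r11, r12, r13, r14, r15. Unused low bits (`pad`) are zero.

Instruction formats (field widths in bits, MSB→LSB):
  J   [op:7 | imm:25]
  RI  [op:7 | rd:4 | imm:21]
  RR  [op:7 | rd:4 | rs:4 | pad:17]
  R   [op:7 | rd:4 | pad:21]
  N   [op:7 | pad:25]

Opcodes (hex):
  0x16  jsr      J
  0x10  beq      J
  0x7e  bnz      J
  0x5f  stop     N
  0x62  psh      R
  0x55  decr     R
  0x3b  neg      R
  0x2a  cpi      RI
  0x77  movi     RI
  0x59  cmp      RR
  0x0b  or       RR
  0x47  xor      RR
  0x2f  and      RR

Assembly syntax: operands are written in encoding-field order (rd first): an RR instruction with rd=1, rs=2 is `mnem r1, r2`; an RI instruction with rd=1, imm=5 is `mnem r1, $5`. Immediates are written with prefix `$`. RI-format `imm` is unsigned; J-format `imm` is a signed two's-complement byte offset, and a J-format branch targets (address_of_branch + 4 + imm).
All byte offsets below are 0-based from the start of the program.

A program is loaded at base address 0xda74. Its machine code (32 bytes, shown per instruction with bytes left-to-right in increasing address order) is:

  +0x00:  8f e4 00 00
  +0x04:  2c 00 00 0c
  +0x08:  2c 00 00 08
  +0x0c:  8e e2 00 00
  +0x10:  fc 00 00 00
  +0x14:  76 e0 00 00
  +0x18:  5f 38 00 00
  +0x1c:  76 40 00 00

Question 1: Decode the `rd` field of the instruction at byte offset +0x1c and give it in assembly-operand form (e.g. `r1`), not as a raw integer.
r2

+0x1c: 76 40 00 00 ⇒ word 0x76400000 (big)
  op=0x76400000>>25=0x3b ⇒ neg (R)
  [24:21] rd=2 = r2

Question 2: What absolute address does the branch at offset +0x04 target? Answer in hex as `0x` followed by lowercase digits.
0xda88

+0x04: 2c 00 00 0c ⇒ word 0x2c00000c (big)
  op=0x2c00000c>>25=0x16 ⇒ jsr (J)
  imm@[24:0]=0xc ⇒ $12
  target = base 0xda74 + off 0x04 + 4 + imm 12 = 0xda88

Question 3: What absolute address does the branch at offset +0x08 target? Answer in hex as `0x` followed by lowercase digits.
+0x08: 2c 00 00 08 ⇒ word 0x2c000008 (big)
  op=0x2c000008>>25=0x16 ⇒ jsr (J)
  imm: (w>>0)&0x1ffffff=0x8 → $8
  target = base 0xda74 + off 0x08 + 4 + imm 8 = 0xda88

0xda88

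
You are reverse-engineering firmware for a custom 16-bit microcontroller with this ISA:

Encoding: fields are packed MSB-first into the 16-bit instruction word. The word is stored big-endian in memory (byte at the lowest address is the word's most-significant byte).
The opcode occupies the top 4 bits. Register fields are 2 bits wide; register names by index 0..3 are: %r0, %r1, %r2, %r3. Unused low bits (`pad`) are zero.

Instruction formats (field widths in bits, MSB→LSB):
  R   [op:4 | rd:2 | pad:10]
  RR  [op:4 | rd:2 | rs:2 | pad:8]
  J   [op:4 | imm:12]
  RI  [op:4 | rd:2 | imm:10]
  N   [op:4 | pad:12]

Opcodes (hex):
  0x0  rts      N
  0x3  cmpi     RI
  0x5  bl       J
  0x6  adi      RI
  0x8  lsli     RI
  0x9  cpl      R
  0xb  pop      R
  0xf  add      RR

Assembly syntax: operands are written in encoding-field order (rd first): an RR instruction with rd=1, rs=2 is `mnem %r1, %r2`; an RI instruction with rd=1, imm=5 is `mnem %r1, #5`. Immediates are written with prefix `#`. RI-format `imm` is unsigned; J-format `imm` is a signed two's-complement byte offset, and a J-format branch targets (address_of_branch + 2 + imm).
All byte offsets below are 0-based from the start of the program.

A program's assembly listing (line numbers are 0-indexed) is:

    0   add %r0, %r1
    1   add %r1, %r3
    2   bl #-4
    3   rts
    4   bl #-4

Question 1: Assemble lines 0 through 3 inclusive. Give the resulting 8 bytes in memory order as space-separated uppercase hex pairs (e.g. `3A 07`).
0. add fields op=0xf:4|rd=0:2|rs=1:2|pad=0:8 → word f100h → f1 00
1. add fields op=0xf:4|rd=1:2|rs=3:2|pad=0:8 → word f700h → f7 00
2. bl fields op=0x5:4|imm=-4:12 → word 5ffch → 5f fc
3. rts fields op=0x0:4|pad=0:12 → word 0000h → 00 00

F1 00 F7 00 5F FC 00 00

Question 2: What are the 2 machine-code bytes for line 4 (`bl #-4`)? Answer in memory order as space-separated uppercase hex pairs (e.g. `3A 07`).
4. bl fields op=0x5:4|imm=-4:12 → word 5ffch → 5f fc

5F FC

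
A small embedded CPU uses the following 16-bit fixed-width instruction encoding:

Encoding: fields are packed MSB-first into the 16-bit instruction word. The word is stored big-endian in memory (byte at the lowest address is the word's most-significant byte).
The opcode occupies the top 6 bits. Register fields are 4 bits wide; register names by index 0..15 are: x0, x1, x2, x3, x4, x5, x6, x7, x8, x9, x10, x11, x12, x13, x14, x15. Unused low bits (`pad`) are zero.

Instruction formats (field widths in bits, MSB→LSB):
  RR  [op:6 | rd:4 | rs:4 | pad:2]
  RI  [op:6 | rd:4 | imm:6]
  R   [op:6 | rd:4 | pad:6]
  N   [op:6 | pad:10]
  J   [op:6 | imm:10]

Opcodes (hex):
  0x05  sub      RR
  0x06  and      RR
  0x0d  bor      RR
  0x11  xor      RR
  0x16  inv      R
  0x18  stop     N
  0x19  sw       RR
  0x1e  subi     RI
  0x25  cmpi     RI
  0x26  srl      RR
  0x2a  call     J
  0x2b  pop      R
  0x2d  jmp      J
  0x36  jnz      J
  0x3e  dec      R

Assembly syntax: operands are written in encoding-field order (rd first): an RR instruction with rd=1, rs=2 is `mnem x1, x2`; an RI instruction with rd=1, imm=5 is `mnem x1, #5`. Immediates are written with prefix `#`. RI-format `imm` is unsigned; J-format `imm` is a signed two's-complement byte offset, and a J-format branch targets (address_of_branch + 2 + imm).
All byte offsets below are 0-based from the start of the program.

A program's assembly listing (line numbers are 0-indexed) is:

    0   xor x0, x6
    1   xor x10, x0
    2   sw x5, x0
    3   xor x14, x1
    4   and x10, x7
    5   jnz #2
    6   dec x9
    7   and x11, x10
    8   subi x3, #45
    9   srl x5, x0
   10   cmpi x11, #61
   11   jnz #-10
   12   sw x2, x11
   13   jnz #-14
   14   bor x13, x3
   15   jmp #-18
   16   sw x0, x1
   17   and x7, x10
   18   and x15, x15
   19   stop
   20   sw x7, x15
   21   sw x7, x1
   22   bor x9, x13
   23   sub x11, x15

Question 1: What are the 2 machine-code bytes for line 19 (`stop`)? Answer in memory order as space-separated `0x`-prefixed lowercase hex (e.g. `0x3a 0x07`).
0x60 0x00

L19: stop op=0x18:6|pad=0:10 ⇒ 0x6000 ⇒ big 60 00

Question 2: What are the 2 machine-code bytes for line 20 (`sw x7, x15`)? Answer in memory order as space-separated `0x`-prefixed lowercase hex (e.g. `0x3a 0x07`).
20. sw fields op=0x19:6|rd=7:4|rs=15:4|pad=0:2 → word 65fch → 65 fc

0x65 0xfc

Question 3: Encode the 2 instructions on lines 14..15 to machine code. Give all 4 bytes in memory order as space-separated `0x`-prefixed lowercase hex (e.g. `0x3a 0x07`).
0x37 0x4c 0xb7 0xee

14. bor fields op=0xd:6|rd=13:4|rs=3:4|pad=0:2 → word 374ch → 37 4c
15. jmp fields op=0x2d:6|imm=-18:10 → word b7eeh → b7 ee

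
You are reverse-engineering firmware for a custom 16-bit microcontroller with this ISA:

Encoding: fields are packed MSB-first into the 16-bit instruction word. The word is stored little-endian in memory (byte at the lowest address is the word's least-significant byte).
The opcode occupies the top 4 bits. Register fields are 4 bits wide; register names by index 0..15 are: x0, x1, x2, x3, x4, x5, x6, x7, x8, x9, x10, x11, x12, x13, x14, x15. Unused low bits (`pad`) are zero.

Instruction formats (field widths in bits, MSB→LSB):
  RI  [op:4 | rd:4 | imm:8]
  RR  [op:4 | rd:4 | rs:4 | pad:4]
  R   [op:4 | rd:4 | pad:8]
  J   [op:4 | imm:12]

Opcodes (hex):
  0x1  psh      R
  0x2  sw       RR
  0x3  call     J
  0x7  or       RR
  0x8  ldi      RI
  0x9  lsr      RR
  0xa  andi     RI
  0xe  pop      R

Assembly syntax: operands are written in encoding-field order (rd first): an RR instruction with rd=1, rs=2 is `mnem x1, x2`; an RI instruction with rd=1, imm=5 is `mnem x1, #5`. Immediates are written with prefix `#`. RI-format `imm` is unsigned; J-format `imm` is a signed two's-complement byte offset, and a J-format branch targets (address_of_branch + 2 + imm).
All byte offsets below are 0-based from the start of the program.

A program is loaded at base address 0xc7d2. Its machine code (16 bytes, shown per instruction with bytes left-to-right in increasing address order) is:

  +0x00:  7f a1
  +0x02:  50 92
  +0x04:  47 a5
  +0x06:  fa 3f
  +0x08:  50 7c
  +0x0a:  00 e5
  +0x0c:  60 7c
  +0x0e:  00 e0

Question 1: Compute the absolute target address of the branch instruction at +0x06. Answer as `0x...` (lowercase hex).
0xc7d4

[06] fa 3f → 0x3ffa
  op=0x3ffa>>12=0x3 ⇒ call (J)
  imm@[11:0]=0xffa (s12→-6) ⇒ #-6
  target = base 0xc7d2 + off 0x06 + 2 + imm -6 = 0xc7d4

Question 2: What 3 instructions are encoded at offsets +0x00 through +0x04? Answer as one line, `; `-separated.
andi x1, #127; lsr x2, x5; andi x5, #71

off 0x00: read 7f a1 as little → 0xa17f
  top 4b → 0xa → andi [RI]
  rd: (w>>8)&0xf=0x1 → x1
  imm: (w>>0)&0xff=0x7f → #127
off 0x02: read 50 92 as little → 0x9250
  top 4b → 0x9 → lsr [RR]
  rd: (w>>8)&0xf=0x2 → x2
  rs: (w>>4)&0xf=0x5 → x5
off 0x04: read 47 a5 as little → 0xa547
  top 4b → 0xa → andi [RI]
  rd: (w>>8)&0xf=0x5 → x5
  imm: (w>>0)&0xff=0x47 → #71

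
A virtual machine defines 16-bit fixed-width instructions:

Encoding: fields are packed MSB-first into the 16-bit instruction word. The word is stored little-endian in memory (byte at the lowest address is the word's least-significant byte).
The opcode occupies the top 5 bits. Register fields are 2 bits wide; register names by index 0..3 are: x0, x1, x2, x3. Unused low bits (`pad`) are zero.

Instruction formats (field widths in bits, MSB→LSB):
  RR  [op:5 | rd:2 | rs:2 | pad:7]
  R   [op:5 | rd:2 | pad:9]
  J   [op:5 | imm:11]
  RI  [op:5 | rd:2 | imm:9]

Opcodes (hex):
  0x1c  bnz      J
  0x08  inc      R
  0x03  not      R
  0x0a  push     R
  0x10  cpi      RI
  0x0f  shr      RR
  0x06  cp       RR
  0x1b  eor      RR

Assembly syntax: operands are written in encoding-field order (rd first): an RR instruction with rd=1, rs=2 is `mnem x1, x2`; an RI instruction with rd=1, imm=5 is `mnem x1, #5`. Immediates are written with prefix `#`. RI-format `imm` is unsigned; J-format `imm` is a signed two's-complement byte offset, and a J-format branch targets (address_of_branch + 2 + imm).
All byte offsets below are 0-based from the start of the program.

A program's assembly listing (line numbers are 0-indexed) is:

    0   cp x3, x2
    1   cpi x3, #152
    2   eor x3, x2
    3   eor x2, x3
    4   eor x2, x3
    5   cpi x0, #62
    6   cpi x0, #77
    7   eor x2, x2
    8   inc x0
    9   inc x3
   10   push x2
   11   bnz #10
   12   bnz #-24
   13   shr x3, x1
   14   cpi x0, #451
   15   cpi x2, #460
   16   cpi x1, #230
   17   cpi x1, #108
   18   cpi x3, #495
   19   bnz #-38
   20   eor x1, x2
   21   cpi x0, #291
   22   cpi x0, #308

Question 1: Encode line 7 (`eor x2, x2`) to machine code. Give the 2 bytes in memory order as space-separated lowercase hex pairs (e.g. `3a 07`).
L7: eor op=0x1b:5|rd=2:2|rs=2:2|pad=0:7 ⇒ 0xdd00 ⇒ little 00 dd

00 dd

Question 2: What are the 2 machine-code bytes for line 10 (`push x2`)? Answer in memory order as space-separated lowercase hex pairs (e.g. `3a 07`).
10. push fields op=0xa:5|rd=2:2|pad=0:9 → word 5400h → 00 54

00 54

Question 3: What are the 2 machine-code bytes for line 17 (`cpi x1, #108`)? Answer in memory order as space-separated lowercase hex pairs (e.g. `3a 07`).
6c 82

L17: cpi op=0x10:5|rd=1:2|imm=108:9 ⇒ 0x826c ⇒ little 6c 82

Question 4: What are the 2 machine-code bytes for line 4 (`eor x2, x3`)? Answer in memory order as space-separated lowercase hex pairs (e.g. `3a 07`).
80 dd

L4: eor op=0x1b:5|rd=2:2|rs=3:2|pad=0:7 ⇒ 0xdd80 ⇒ little 80 dd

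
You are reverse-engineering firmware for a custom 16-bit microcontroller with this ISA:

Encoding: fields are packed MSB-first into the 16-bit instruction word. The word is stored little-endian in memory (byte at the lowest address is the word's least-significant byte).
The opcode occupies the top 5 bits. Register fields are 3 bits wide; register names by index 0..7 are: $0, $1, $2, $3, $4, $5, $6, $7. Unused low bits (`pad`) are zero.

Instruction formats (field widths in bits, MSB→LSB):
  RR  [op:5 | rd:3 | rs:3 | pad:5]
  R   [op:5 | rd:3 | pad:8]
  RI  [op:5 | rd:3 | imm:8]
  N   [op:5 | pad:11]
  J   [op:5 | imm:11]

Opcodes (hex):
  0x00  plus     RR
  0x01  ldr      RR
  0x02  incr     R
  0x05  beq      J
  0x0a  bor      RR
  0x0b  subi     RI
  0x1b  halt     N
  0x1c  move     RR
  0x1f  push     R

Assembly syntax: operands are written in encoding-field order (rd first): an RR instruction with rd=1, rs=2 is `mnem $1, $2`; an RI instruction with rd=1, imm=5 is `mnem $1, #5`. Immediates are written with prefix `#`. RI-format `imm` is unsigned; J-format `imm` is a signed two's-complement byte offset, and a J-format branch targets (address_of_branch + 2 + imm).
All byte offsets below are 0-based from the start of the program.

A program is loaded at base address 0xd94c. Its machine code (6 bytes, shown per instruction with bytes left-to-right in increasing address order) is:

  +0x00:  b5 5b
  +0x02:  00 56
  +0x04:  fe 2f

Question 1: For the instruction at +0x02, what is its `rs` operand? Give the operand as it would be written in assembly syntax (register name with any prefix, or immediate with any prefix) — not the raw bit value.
$0

off 0x02: read 00 56 as little → 0x5600
  op=0x5600>>11=0xa ⇒ bor (RR)
  [10:8] rd=6 = $6
  [7:5] rs=0 = $0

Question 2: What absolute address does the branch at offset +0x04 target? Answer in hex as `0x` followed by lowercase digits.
0xd950

off 0x04: read fe 2f as little → 0x2ffe
  top 5b → 0x5 → beq [J]
  [10:0] imm=2046 (s11→-2) = #-2
  target = base 0xd94c + off 0x04 + 2 + imm -2 = 0xd950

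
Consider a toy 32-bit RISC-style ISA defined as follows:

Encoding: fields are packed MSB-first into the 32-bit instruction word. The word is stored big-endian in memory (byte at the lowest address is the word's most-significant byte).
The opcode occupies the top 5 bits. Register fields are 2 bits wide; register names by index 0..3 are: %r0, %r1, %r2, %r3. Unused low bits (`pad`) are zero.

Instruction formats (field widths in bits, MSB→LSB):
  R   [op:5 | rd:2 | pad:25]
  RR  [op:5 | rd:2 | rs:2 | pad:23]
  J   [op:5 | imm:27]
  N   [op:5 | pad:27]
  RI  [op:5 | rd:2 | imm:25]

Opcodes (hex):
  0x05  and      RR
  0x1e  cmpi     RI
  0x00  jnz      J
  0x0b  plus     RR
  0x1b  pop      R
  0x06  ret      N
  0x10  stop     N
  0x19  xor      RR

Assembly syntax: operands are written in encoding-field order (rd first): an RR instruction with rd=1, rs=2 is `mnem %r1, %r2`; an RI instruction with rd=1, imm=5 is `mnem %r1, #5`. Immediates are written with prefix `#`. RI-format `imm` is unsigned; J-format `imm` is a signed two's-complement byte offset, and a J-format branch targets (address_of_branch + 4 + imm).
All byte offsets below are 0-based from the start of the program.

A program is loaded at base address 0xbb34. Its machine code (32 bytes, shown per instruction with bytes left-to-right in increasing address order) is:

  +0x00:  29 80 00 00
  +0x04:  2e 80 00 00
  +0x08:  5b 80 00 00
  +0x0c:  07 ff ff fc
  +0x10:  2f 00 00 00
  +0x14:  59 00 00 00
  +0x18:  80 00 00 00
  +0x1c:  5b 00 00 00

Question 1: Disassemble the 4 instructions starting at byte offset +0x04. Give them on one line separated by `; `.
and %r3, %r1; plus %r1, %r3; jnz #-4; and %r3, %r2

+0x04: 2e 80 00 00 ⇒ word 0x2e800000 (big)
  top 5b → 0x5 → and [RR]
  rd: (w>>25)&0x3=0x3 → %r3
  rs: (w>>23)&0x3=0x1 → %r1
+0x08: 5b 80 00 00 ⇒ word 0x5b800000 (big)
  top 5b → 0xb → plus [RR]
  rd: (w>>25)&0x3=0x1 → %r1
  rs: (w>>23)&0x3=0x3 → %r3
+0x0c: 07 ff ff fc ⇒ word 0x07fffffc (big)
  top 5b → 0x0 → jnz [J]
  imm: (w>>0)&0x7ffffff=0x7fffffc (s27→-4) → #-4
+0x10: 2f 00 00 00 ⇒ word 0x2f000000 (big)
  top 5b → 0x5 → and [RR]
  rd: (w>>25)&0x3=0x3 → %r3
  rs: (w>>23)&0x3=0x2 → %r2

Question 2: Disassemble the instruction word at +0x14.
plus %r0, %r2

[14] 59 00 00 00 → 0x59000000
  opcode bits[31:27]=0xb: plus/RR
  rd: (w>>25)&0x3=0x0 → %r0
  rs: (w>>23)&0x3=0x2 → %r2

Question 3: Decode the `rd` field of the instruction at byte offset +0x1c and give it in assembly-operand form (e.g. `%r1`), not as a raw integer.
%r1

@+1c  big-endian(5b 00 00 00) = 0x5b000000
  opcode bits[31:27]=0xb: plus/RR
  rd: (w>>25)&0x3=0x1 → %r1
  rs: (w>>23)&0x3=0x2 → %r2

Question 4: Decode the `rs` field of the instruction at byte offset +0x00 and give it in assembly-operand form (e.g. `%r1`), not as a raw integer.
@+00  big-endian(29 80 00 00) = 0x29800000
  op=0x29800000>>27=0x5 ⇒ and (RR)
  rd: (w>>25)&0x3=0x0 → %r0
  rs: (w>>23)&0x3=0x3 → %r3

%r3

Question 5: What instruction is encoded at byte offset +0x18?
+0x18: 80 00 00 00 ⇒ word 0x80000000 (big)
  op=0x80000000>>27=0x10 ⇒ stop (N)

stop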